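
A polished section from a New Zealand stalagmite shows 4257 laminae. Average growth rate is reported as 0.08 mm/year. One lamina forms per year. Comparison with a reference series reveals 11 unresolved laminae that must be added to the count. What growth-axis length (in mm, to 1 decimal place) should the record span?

341.4 mm

After corrections the count is 4257 + 11 = 4268 laminae.
4268 years at 0.08 mm/year gives 0.08 × 4268 = 341.4 mm.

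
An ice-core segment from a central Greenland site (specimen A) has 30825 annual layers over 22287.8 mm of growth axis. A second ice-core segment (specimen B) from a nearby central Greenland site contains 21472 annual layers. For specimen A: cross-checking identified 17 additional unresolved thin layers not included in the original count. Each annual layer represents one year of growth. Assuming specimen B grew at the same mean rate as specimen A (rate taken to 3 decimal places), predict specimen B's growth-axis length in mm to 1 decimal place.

Specimen A: adjusted count: 30825 + 17 = 30842 annual layers.
A: Extension rate ≈ 22287.8 / 30842 = 0.723 mm/yr.
B's length ≈ 0.723 × 21472 = 15524.3 mm.

15524.3 mm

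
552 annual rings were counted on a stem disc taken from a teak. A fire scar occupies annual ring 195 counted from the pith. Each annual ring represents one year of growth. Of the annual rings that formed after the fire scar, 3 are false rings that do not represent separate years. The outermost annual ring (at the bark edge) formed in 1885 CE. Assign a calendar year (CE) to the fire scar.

552 − 195 = 357 annual rings lie beyond the fire scar toward the bark edge.
Removing the 3 false annual rings leaves 357 − 3 = 354 true annual rings beyond the fire scar.
Counting back 354 years from 1885 CE places the fire scar in 1885 − 354 = 1531 CE.

1531 CE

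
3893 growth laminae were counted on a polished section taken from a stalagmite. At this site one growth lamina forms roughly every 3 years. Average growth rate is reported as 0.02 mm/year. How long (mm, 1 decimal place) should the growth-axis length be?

Multiplying by 3 years per growth lamina: 3893 × 3 = 11679 years.
Length ≈ 0.02 × 11679 = 233.6 mm.

233.6 mm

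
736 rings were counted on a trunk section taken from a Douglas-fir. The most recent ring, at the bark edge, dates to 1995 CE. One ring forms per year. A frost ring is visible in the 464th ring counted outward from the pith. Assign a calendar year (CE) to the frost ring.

The frost ring sits at ring 464 from the pith, so 736 − 464 = 272 rings formed after it.
1995 − 272 = 1723 CE.

1723 CE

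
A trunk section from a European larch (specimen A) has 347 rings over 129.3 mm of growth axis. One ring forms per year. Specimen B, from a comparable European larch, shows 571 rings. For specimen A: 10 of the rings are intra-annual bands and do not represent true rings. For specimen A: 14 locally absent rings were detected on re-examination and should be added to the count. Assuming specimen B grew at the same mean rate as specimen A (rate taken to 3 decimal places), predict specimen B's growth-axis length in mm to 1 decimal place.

Specimen A: correcting the raw count gives 347 − 10 + 14 = 351 true rings.
A: 129.3 mm over 351 years gives 129.3 / 351 ≈ 0.368 mm per year.
B's length ≈ 0.368 × 571 = 210.1 mm.

210.1 mm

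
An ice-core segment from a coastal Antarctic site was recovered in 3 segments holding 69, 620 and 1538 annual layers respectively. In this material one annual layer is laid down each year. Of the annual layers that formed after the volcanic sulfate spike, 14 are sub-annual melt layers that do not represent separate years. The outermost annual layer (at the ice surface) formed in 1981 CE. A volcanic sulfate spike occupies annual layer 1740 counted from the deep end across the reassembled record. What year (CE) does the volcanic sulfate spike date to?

Total annual layers = 69 + 620 + 1538 = 2227.
Between annual layer 1740 and the ice surface there are 2227 − 1740 = 487 annual layers.
487 − 14 false = 473 true annual layers after the volcanic sulfate spike.
1981 − 473 = 1508 CE.

1508 CE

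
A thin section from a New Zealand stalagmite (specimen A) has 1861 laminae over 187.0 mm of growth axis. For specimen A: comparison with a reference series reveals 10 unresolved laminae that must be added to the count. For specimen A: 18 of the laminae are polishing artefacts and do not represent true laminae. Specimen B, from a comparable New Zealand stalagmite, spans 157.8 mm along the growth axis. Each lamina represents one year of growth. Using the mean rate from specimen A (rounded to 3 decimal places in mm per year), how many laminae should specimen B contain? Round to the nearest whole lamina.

1562 laminae

Specimen A: true lamina count = 1861 − 18 + 10 = 1853.
A: Extension rate ≈ 187.0 / 1853 = 0.101 mm/year.
Specimen B: 157.8 mm / 0.101 mm per year = 1562.38 years ≈ 1562 laminae.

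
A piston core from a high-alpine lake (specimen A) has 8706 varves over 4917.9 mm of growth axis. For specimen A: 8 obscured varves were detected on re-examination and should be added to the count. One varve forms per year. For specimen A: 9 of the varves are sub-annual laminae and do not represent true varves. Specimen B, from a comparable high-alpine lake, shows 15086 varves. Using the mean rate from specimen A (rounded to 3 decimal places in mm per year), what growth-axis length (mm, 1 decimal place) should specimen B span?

8523.6 mm

Specimen A: true varve count = 8706 − 9 + 8 = 8705.
A: Mean rate = 4917.9 mm / 8705 years ≈ 0.565 mm/year.
B's length ≈ 0.565 × 15086 = 8523.6 mm.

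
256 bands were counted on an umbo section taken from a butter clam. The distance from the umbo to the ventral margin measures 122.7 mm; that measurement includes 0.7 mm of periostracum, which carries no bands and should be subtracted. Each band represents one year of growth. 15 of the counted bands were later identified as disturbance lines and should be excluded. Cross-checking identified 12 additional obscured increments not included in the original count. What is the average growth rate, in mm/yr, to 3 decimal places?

Adjusted count: 256 − 15 + 12 = 253 bands.
Net length = 122.7 − 0.7 = 122.0 mm.
122.0 mm over 253 years gives 122.0 / 253 ≈ 0.482 mm/yr.

0.482 mm/yr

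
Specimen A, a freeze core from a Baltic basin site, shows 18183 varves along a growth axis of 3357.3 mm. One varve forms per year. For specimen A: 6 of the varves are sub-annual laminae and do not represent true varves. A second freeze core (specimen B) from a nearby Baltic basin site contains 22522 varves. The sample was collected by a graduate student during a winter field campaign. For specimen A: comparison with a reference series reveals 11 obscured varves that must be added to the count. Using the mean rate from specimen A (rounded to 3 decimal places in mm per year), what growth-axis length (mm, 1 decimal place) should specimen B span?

4166.6 mm

Specimen A: true varve count = 18183 − 6 + 11 = 18188.
A: 3357.3 mm over 18188 years gives 3357.3 / 18188 ≈ 0.185 mm/year.
B's length ≈ 0.185 × 22522 = 4166.6 mm.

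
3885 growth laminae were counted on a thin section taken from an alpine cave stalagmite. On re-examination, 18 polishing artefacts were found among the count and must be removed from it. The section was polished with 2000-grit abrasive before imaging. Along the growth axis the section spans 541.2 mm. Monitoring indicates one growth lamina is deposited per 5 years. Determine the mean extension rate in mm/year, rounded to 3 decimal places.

0.028 mm/year

Adjusted count: 3885 − 18 = 3867 growth laminae.
Multiplying by 5 years per growth lamina: 3867 × 5 = 19335 years.
Mean rate = 541.2 mm / 19335 years ≈ 0.028 mm/year.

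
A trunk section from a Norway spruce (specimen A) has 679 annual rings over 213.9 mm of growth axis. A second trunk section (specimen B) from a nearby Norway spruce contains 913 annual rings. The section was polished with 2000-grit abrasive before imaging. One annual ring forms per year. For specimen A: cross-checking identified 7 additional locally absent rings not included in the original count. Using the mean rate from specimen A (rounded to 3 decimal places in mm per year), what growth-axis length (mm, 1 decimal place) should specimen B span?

284.9 mm

Specimen A: after corrections the count is 679 + 7 = 686 annual rings.
A: Extension rate ≈ 213.9 / 686 = 0.312 mm per year.
Length of B = 0.312 × 913 = 284.9 mm.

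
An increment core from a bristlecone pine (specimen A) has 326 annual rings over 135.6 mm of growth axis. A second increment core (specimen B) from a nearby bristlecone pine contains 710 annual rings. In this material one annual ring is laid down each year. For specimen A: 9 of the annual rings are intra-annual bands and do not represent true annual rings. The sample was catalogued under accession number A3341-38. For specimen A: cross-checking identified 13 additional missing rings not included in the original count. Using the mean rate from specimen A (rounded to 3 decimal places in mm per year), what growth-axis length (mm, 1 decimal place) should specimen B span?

Specimen A: adjusted count: 326 − 9 + 13 = 330 annual rings.
A: Mean rate = 135.6 mm / 330 years ≈ 0.411 mm/year.
For B, 0.411 mm/year × 710 years = 291.8 mm.

291.8 mm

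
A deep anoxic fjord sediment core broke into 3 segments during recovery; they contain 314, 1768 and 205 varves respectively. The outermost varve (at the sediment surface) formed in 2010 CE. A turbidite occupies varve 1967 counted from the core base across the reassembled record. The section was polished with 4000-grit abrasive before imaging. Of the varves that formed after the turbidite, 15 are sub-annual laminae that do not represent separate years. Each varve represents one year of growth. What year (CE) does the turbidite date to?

1705 CE

Total varves = 314 + 1768 + 205 = 2287.
2287 − 1967 = 320 varves lie beyond the turbidite toward the sediment surface.
320 − 15 false = 305 true varves after the turbidite.
2010 − 305 = 1705 CE.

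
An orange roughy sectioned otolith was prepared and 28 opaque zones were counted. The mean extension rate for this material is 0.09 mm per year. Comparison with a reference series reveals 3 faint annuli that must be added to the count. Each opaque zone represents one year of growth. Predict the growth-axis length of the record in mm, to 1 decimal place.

2.8 mm

Correcting the raw count gives 28 + 3 = 31 true opaque zones.
Predicted length = 0.09 mm/year × 31 years = 2.8 mm.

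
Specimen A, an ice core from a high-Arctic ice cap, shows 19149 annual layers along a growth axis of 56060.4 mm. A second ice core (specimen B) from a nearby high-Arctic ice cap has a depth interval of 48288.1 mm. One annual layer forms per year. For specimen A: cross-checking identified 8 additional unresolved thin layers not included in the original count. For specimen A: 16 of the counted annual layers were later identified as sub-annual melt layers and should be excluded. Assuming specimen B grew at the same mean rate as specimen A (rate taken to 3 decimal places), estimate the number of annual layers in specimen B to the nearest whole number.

Specimen A: correcting the raw count gives 19149 − 16 + 8 = 19141 true annual layers.
A: Mean rate = 56060.4 mm / 19141 years ≈ 2.929 mm/yr.
Specimen B: 48288.1 mm / 2.929 mm per year = 16486.21 years ≈ 16486 annual layers.

16486 annual layers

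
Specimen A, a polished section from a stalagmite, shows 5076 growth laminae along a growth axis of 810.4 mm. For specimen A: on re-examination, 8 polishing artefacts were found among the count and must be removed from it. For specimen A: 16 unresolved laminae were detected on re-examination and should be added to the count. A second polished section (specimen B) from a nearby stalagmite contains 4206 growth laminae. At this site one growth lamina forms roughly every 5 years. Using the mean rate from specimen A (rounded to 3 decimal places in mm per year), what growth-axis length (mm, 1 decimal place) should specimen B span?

Specimen A: true growth lamina count = 5076 − 8 + 16 = 5084.
Specimen A: at 5 years per growth lamina, 5084 × 5 = 25420 years.
A: Mean rate = 810.4 mm / 25420 years ≈ 0.032 mm/year.
Specimen B: 4206 growth laminae at 5 years each span 4206 × 5 = 21030 years. B's length ≈ 0.032 × 21030 = 673.0 mm.

673.0 mm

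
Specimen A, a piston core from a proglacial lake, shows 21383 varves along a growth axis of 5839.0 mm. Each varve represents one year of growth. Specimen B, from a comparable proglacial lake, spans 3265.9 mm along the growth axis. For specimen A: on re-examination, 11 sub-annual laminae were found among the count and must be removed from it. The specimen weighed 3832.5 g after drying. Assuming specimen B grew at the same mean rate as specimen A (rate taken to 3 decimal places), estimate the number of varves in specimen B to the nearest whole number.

11963 varves

Specimen A: correcting the raw count gives 21383 − 11 = 21372 true varves.
A: Mean rate = 5839.0 mm / 21372 years ≈ 0.273 mm/yr.
For B, 3265.9 / 0.273 = 11963.00 years ≈ 11963 varves.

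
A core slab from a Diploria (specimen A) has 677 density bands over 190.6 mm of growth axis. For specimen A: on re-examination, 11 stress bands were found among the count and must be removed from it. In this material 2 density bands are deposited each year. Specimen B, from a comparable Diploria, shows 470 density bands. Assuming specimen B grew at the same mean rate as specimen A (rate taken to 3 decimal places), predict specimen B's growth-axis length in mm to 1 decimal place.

Specimen A: adjusted count: 677 − 11 = 666 density bands.
Specimen A: dividing by 2 density bands per year: 666 / 2 = 333 years.
A: 190.6 mm over 333 years gives 190.6 / 333 ≈ 0.572 mm/yr.
Specimen B: with 2 density bands per year, 470 / 2 = 235 years. For B, 0.572 mm/year × 235 years = 134.4 mm.

134.4 mm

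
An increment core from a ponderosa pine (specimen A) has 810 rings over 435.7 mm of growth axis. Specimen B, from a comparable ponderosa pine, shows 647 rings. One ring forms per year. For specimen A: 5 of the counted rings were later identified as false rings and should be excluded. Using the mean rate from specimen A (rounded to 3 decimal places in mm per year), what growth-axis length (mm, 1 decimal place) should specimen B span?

350.0 mm

Specimen A: correcting the raw count gives 810 − 5 = 805 true rings.
A: Extension rate ≈ 435.7 / 805 = 0.541 mm per year.
For B, 0.541 mm/year × 647 years = 350.0 mm.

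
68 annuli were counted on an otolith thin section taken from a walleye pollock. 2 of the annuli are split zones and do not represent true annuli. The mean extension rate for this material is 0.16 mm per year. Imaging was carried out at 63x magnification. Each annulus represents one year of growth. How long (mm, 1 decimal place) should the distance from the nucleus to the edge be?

10.6 mm

True annulus count = 68 − 2 = 66.
66 years at 0.16 mm/year gives 0.16 × 66 = 10.6 mm.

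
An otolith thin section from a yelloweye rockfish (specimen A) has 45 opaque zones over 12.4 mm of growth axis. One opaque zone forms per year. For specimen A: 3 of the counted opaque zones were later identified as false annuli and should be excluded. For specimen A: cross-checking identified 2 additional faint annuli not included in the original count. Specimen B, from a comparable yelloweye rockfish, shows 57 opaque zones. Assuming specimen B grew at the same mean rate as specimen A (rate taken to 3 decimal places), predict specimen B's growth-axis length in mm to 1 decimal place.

16.1 mm

Specimen A: true opaque zone count = 45 − 3 + 2 = 44.
A: Mean rate = 12.4 mm / 44 years ≈ 0.282 mm/year.
B's length ≈ 0.282 × 57 = 16.1 mm.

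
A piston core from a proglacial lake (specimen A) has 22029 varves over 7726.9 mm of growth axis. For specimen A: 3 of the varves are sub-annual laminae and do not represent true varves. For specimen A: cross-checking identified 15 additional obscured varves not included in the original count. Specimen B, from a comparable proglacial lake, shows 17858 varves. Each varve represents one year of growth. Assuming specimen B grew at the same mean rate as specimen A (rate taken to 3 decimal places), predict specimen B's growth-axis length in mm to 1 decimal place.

6268.2 mm

Specimen A: true varve count = 22029 − 3 + 15 = 22041.
A: Mean rate = 7726.9 mm / 22041 years ≈ 0.351 mm/year.
B's length ≈ 0.351 × 17858 = 6268.2 mm.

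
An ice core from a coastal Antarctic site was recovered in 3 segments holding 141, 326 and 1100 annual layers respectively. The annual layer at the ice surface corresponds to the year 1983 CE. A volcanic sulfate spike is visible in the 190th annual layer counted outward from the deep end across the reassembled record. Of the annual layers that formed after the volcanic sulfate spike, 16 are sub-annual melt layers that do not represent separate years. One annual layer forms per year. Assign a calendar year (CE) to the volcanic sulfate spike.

Total annual layers = 141 + 326 + 1100 = 1567.
Between annual layer 190 and the ice surface there are 1567 − 190 = 1377 annual layers.
Removing the 16 false annual layers leaves 1377 − 16 = 1361 true annual layers beyond the volcanic sulfate spike.
Counting back 1361 years from 1983 CE places the volcanic sulfate spike in 1983 − 1361 = 622 CE.

622 CE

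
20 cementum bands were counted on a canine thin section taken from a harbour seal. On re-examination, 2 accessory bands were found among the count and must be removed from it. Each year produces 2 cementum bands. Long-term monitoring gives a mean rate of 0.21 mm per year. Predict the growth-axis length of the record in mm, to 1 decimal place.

1.9 mm

True cementum band count = 20 − 2 = 18.
With 2 cementum bands per year, 18 / 2 = 9 years.
Length ≈ 0.21 × 9 = 1.9 mm.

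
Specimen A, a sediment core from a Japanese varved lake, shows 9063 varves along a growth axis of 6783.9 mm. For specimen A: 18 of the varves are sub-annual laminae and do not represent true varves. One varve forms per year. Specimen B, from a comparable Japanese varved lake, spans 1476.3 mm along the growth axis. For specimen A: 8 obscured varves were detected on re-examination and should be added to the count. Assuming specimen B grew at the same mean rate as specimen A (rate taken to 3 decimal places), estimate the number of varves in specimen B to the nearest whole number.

Specimen A: after corrections the count is 9063 − 18 + 8 = 9053 varves.
A: 6783.9 mm over 9053 years gives 6783.9 / 9053 ≈ 0.749 mm/year.
For B, 1476.3 / 0.749 = 1971.03 years ≈ 1971 varves.

1971 varves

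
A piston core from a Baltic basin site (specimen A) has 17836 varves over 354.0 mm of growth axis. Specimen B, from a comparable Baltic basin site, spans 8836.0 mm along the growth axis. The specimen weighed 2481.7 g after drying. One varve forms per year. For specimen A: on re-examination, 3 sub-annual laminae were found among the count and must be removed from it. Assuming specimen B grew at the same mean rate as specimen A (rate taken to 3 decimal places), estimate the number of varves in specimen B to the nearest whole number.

Specimen A: true varve count = 17836 − 3 = 17833.
A: Extension rate ≈ 354.0 / 17833 = 0.020 mm/yr.
B spans 8836.0 / 0.020 = 441800.00 years ≈ 441800 varves.

441800 varves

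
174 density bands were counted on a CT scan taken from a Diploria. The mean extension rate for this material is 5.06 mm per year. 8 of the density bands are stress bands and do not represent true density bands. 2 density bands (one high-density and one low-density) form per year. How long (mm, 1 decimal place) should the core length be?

Correcting the raw count gives 174 − 8 = 166 true density bands.
Dividing by 2 density bands per year: 166 / 2 = 83 years.
Predicted length = 5.06 mm/year × 83 years = 420.0 mm.

420.0 mm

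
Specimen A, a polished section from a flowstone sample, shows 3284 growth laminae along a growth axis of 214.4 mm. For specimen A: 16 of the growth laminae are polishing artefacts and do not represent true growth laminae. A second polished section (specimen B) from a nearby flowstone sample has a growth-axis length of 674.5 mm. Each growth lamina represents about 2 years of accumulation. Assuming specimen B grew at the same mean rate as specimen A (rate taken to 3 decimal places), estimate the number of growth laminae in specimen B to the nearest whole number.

10220 growth laminae

Specimen A: true growth lamina count = 3284 − 16 = 3268.
Specimen A: 3268 growth laminae at 2 years each span 3268 × 2 = 6536 years.
A: Mean rate = 214.4 mm / 6536 years ≈ 0.033 mm per year.
For B, 674.5 / 0.033 = 20439.39 years; at 2 years per growth lamina that is 20439.39 / 2 ≈ 10220 growth laminae.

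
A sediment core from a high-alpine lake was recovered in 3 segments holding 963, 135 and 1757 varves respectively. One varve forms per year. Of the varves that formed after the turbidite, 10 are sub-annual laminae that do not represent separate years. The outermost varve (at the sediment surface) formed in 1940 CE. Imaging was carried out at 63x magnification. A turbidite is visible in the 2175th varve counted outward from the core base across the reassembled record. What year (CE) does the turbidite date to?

1270 CE

Total varves = 963 + 135 + 1757 = 2855.
2855 − 2175 = 680 varves lie beyond the turbidite toward the sediment surface.
Excluding 10 false varves: 680 − 10 = 670.
The varve at the sediment surface is 1940 CE, so the turbidite dates to 1940 − 670 = 1270 CE.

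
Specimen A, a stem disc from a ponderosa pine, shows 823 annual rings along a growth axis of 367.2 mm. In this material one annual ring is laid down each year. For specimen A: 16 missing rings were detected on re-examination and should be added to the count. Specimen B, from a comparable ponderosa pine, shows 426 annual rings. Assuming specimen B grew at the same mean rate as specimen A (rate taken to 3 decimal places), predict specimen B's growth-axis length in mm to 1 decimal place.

Specimen A: true annual ring count = 823 + 16 = 839.
A: Mean rate = 367.2 mm / 839 years ≈ 0.438 mm/yr.
B's length ≈ 0.438 × 426 = 186.6 mm.

186.6 mm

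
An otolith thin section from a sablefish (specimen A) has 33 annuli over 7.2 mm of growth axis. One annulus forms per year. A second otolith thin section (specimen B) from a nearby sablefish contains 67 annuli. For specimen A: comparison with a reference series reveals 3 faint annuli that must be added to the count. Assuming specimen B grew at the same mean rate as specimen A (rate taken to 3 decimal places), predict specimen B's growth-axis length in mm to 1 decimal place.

13.4 mm

Specimen A: adjusted count: 33 + 3 = 36 annuli.
A: Mean rate = 7.2 mm / 36 years ≈ 0.200 mm/year.
Length of B = 0.200 × 67 = 13.4 mm.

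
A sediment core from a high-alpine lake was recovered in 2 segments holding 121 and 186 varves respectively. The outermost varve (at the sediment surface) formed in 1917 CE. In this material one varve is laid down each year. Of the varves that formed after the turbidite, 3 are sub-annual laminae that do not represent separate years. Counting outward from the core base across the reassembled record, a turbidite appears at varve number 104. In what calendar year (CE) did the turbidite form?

Total varves = 121 + 186 = 307.
The turbidite sits at varve 104 from the core base, so 307 − 104 = 203 varves formed after it.
203 − 3 false = 200 true varves after the turbidite.
The varve at the sediment surface is 1917 CE, so the turbidite dates to 1917 − 200 = 1717 CE.

1717 CE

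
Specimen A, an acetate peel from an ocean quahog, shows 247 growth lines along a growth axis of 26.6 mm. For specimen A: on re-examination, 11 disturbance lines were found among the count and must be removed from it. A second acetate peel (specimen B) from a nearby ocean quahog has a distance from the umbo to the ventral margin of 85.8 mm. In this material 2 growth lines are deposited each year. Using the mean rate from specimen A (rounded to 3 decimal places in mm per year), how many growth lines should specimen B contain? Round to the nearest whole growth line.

Specimen A: after corrections the count is 247 − 11 = 236 growth lines.
Specimen A: with 2 growth lines per year, 236 / 2 = 118 years.
A: 26.6 mm over 118 years gives 26.6 / 118 ≈ 0.225 mm/year.
B spans 85.8 / 0.225 = 381.33 years; at 2 growth lines per year that is 381.33 × 2 ≈ 763 growth lines.

763 growth lines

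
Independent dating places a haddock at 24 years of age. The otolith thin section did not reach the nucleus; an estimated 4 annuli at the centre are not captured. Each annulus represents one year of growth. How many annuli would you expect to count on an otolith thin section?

20 annuli

At one annulus per year, 24 years correspond to 24 annuli.
24 − 4 missed = 20 annuli expected in the prepared section.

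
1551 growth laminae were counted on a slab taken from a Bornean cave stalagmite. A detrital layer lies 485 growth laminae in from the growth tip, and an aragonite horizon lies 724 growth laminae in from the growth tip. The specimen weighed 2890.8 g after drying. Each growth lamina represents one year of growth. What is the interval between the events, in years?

239 years

The two markers are separated by 724 − 485 = 239 growth laminae.
That is 239 years at one growth lamina per year.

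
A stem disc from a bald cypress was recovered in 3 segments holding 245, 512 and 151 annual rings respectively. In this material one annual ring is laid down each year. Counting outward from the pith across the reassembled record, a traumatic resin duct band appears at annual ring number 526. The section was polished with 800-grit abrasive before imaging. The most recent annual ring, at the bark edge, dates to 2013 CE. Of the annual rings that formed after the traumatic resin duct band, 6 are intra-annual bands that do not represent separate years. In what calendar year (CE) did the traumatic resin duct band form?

1637 CE

Total annual rings = 245 + 512 + 151 = 908.
The traumatic resin duct band sits at annual ring 526 from the pith, so 908 − 526 = 382 annual rings formed after it.
Removing the 6 false annual rings leaves 382 − 6 = 376 true annual rings beyond the traumatic resin duct band.
The annual ring at the bark edge is 2013 CE, so the traumatic resin duct band dates to 2013 − 376 = 1637 CE.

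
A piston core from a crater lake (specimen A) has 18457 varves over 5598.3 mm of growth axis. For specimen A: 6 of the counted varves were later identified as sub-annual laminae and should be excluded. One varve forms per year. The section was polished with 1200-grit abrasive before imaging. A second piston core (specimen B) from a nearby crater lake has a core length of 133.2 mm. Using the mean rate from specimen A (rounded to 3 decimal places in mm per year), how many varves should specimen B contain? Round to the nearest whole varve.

440 varves

Specimen A: after corrections the count is 18457 − 6 = 18451 varves.
A: Extension rate ≈ 5598.3 / 18451 = 0.303 mm per year.
B spans 133.2 / 0.303 = 439.60 years ≈ 440 varves.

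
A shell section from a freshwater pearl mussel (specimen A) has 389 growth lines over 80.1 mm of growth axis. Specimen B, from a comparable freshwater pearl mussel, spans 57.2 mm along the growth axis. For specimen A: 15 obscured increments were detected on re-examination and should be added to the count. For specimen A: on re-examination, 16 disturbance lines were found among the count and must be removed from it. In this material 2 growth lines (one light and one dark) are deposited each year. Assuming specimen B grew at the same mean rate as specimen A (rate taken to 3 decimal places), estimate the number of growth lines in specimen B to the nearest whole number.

277 growth lines

Specimen A: adjusted count: 389 − 16 + 15 = 388 growth lines.
Specimen A: dividing by 2 growth lines per year: 388 / 2 = 194 years.
A: Mean rate = 80.1 mm / 194 years ≈ 0.413 mm/year.
B spans 57.2 / 0.413 = 138.50 years; at 2 growth lines per year that is 138.50 × 2 ≈ 277 growth lines.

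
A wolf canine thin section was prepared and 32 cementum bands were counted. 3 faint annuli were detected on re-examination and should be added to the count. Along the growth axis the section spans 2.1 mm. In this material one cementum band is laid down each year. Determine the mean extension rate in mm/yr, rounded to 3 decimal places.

After corrections the count is 32 + 3 = 35 cementum bands.
Extension rate ≈ 2.1 / 35 = 0.060 mm/yr.

0.060 mm/yr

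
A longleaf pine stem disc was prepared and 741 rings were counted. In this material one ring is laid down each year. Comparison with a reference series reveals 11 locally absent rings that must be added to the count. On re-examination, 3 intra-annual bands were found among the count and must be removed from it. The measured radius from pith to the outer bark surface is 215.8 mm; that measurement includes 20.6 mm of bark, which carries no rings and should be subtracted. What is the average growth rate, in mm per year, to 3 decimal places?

After corrections the count is 741 − 3 + 11 = 749 rings.
The growth record spans 215.8 − 20.6 = 195.2 mm.
Mean rate = 195.2 mm / 749 years ≈ 0.261 mm per year.

0.261 mm per year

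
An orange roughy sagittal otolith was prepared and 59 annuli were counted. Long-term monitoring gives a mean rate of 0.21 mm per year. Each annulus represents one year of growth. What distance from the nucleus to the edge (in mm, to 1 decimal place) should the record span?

The record spans 59 years at 0.21 mm per year.
Predicted length = 0.21 mm/year × 59 years = 12.4 mm.

12.4 mm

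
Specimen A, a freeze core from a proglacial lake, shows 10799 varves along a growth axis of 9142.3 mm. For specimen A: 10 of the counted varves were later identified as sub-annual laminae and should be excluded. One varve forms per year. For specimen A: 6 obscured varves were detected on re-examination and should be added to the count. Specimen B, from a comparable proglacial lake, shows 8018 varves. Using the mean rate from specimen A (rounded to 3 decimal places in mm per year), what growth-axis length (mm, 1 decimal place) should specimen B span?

Specimen A: correcting the raw count gives 10799 − 10 + 6 = 10795 true varves.
A: Mean rate = 9142.3 mm / 10795 years ≈ 0.847 mm/yr.
Length of B = 0.847 × 8018 = 6791.2 mm.

6791.2 mm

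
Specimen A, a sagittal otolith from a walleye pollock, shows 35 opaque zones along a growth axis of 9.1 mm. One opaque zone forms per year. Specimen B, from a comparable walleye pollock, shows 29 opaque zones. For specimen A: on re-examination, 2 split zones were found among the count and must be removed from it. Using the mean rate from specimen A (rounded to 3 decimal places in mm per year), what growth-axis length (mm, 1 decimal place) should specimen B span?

8.0 mm

Specimen A: adjusted count: 35 − 2 = 33 opaque zones.
A: Extension rate ≈ 9.1 / 33 = 0.276 mm per year.
B's length ≈ 0.276 × 29 = 8.0 mm.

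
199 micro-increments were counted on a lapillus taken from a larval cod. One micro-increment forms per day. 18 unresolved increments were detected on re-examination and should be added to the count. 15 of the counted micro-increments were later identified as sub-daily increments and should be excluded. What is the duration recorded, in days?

202 d

Adjusted count: 199 − 15 + 18 = 202 micro-increments.
With a one-to-one micro-increment periodicity this is 202 days.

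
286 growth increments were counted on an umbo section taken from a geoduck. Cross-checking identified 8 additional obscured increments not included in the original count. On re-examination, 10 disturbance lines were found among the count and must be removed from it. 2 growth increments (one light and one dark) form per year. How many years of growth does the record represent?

142 years

Correcting the raw count gives 286 − 10 + 8 = 284 true growth increments.
Dividing by 2 growth increments per year: 284 / 2 = 142 years.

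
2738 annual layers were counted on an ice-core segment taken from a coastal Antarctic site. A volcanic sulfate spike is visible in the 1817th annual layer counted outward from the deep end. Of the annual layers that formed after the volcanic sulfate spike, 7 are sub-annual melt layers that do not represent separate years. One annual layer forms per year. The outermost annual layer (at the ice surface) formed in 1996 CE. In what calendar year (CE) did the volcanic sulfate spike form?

Between annual layer 1817 and the ice surface there are 2738 − 1817 = 921 annual layers.
921 − 7 false = 914 true annual layers after the volcanic sulfate spike.
1996 − 914 = 1082 CE.

1082 CE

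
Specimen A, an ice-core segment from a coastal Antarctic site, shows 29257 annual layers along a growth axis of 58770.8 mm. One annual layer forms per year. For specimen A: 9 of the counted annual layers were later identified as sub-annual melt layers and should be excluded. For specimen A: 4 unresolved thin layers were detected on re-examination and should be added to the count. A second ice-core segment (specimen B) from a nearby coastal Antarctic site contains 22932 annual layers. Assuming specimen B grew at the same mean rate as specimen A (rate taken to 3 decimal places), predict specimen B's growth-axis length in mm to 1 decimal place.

46070.4 mm

Specimen A: after corrections the count is 29257 − 9 + 4 = 29252 annual layers.
A: Extension rate ≈ 58770.8 / 29252 = 2.009 mm/year.
For B, 2.009 mm/year × 22932 years = 46070.4 mm.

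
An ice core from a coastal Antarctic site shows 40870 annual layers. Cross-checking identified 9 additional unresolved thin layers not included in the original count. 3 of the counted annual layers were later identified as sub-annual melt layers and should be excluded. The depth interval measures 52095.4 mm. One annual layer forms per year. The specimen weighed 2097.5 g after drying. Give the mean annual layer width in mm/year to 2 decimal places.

After corrections the count is 40870 − 3 + 9 = 40876 annual layers.
52095.4 mm over 40876 years gives 52095.4 / 40876 ≈ 1.27 mm/year.

1.27 mm/year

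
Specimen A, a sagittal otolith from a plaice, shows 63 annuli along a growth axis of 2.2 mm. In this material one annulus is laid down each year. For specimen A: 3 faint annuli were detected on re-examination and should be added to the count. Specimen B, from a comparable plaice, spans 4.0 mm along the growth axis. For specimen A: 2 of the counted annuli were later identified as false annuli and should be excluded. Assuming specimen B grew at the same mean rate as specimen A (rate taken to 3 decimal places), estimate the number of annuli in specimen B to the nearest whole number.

Specimen A: correcting the raw count gives 63 − 2 + 3 = 64 true annuli.
A: 2.2 mm over 64 years gives 2.2 / 64 ≈ 0.034 mm/year.
For B, 4.0 / 0.034 = 117.65 years ≈ 118 annuli.

118 annuli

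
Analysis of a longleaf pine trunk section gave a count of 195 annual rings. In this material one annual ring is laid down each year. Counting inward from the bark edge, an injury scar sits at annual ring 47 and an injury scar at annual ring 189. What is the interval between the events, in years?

142 yr

The two markers are separated by 189 − 47 = 142 annual rings.
At one annual ring per year, 142 years elapsed between them.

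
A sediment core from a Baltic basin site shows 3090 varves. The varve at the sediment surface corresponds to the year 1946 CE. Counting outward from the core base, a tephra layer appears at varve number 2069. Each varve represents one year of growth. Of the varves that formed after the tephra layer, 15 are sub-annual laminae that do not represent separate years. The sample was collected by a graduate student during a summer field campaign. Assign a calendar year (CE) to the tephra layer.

Between varve 2069 and the sediment surface there are 3090 − 2069 = 1021 varves.
Excluding 15 false varves: 1021 − 15 = 1006.
The varve at the sediment surface is 1946 CE, so the tephra layer dates to 1946 − 1006 = 940 CE.

940 CE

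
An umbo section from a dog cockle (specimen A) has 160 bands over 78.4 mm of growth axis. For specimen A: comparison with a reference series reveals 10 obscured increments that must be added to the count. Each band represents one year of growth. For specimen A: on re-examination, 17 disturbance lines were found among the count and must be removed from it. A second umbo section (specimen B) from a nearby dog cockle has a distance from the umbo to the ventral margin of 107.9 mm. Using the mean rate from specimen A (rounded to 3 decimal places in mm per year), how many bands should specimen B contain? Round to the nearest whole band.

Specimen A: after corrections the count is 160 − 17 + 10 = 153 bands.
A: 78.4 mm over 153 years gives 78.4 / 153 ≈ 0.512 mm/yr.
For B, 107.9 / 0.512 = 210.74 years ≈ 211 bands.

211 bands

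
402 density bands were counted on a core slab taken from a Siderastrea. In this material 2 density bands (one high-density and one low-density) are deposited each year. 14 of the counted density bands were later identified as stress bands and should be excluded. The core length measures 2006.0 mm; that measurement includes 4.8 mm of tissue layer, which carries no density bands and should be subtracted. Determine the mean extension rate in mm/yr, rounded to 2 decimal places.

10.32 mm/yr

Adjusted count: 402 − 14 = 388 density bands.
With 2 density bands per year, 388 / 2 = 194 years.
Removing the 4.8 mm offcut leaves 2006.0 − 4.8 = 2001.2 mm.
2001.2 mm over 194 years gives 2001.2 / 194 ≈ 10.32 mm/yr.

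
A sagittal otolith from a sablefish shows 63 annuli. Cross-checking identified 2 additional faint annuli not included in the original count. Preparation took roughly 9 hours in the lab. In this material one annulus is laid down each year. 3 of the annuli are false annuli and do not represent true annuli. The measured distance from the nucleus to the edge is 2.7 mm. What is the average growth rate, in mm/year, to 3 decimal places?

0.044 mm/year

After corrections the count is 63 − 3 + 2 = 62 annuli.
Extension rate ≈ 2.7 / 62 = 0.044 mm/year.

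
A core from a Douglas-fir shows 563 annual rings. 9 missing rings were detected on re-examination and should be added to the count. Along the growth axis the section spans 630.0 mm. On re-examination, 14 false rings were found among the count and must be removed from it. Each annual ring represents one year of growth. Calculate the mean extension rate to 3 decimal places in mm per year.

True annual ring count = 563 − 14 + 9 = 558.
Mean rate = 630.0 mm / 558 years ≈ 1.129 mm per year.

1.129 mm per year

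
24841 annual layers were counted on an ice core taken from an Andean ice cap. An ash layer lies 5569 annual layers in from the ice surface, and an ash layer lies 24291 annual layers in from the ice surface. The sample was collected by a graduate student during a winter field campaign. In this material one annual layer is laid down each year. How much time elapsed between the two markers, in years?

18722 years

24291 − 5569 = 18722 annual layers lie between the two events.
At one annual layer per year, 18722 years elapsed between them.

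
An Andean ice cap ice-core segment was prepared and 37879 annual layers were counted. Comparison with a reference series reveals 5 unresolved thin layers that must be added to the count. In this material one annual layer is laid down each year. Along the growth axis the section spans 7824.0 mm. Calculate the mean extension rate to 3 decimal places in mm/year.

Correcting the raw count gives 37879 + 5 = 37884 true annual layers.
Extension rate ≈ 7824.0 / 37884 = 0.207 mm/year.

0.207 mm/year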